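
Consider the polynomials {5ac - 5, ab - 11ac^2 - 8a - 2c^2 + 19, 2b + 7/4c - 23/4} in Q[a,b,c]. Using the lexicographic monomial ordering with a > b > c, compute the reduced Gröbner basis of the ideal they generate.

This is the nonlinear analogue of row-reducing a linear system.

f_1 = 5ac - 5, LT = ac.
f_2 = ab - 11ac^2 - 8a - 2c^2 + 19, LT = ab.
f_3 = 2b + 7/4c - 23/4, LT = b.

S(f_1,f_2): lcm = abc. S = 11ac^3 + 8ac - b + 2c^3 - 19c.
  leading term ac^3: subtract (11/5c^2)·f_1 from 11ac^3 + 8ac - b + 2c^3 - 19c → 8ac - b + 2c^3 + 11c^2 - 19c
  leading term ac: subtract (8/5)·f_1 from 8ac - b + 2c^3 + 11c^2 - 19c → -b + 2c^3 + 11c^2 - 19c + 8
  leading term b: subtract (-1/2)·f_3 from -b + 2c^3 + 11c^2 - 19c + 8 → 2c^3 + 11c^2 - 145/8c + 41/8
  leading term c^3: no divisor's leading term divides it; move 2c^3 to the remainder.
  leading term c^2: no divisor's leading term divides it; move 11c^2 to the remainder.
  leading term c: no divisor's leading term divides it; move -145/8c to the remainder.
  leading term 1: no divisor's leading term divides it; move 41/8 to the remainder.
  remainder 2c^3 + 11c^2 - 145/8c + 41/8 ≠ 0; add g_4 = 2c^3 + 11c^2 - 145/8c + 41/8 to the basis.

S(f_2,f_3): lcm = ab. S = -11ac^2 - 7/8ac - 41/8a - 2c^2 + 19.
  leading term ac^2: subtract (-11/5c)·f_1 from -11ac^2 - 7/8ac - 41/8a - 2c^2 + 19 → -7/8ac - 41/8a - 2c^2 - 11c + 19
  leading term ac: subtract (-7/40)·f_1 from -7/8ac - 41/8a - 2c^2 - 11c + 19 → -41/8a - 2c^2 - 11c + 145/8
  leading term a: no divisor's leading term divides it; move -41/8a to the remainder.
  leading term c^2: no divisor's leading term divides it; move -2c^2 to the remainder.
  leading term c: no divisor's leading term divides it; move -11c to the remainder.
  leading term 1: no divisor's leading term divides it; move 145/8 to the remainder.
  remainder -41/8a - 2c^2 - 11c + 145/8 ≠ 0; add g_5 = -41/8a - 2c^2 - 11c + 145/8 to the basis.

The other S-polynomials (S(f_1,f_3), S(f_1,g_4), S(f_2,g_4), S(f_3,g_4), S(f_1,g_5), S(f_2,g_5), S(f_3,g_5), S(g_4,g_5)) all reduce to 0 modulo the current basis, so we have a Gröbner basis.
Inter-reduce: drop elements whose leading term is divisible by another's, tail-reduce, and make monic.

G = {a + 16/41c^2 + 88/41c - 145/41, b + 7/8c - 23/8, c^3 + 11/2c^2 - 145/16c + 41/16}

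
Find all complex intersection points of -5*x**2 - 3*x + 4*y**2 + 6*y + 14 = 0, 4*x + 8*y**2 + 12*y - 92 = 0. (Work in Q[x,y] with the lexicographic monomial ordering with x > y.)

{(-4, -9/2), (3, -4), (3, 5/2), (-4, 3)}

Compute a lex Gröbner basis by Buchberger's algorithm.
f_1 = -5*x**2 - 3*x + 4*y**2 + 6*y + 14, LT = x**2.
f_2 = 4*x + 8*y**2 + 12*y - 92, LT = x.

S(f_1,f_2): lcm = x**2. S = -2*x*y**2 - 3*x*y + 118/5*x - 4/5*y**2 - 6/5*y - 14/5.
  reduce S modulo (f_1, f_2):
  remainder 4*y**4 + 12*y**3 - 85*y**2 - 141*y + 540 ≠ 0; add h_3 = 4*y**4 + 12*y**3 - 85*y**2 - 141*y + 540 to the basis.

The other S-polynomials (S(f_1,h_3), S(f_2,h_3)) all reduce to 0 modulo the current basis, so we have a Gröbner basis.
Inter-reduce: drop elements whose leading term is divisible by another's, tail-reduce, and make monic.
Reduced Gröbner basis: {x + 2*y**2 + 3*y - 23, y**4 + 3*y**3 - 85/4*y**2 - 141/4*y + 135}.

The lex basis is triangular: the last element involves only y. Solving y**4 + 3*y**3 - 85/4*y**2 - 141/4*y + 135 = 0 gives y ∈ {-9/2, -4, 5/2, 3}; substituting each value into the earlier elements determines the remaining variables.
  y = -9/2: the earlier basis element becomes x + 4 = 0, giving x = -4 — point (-4, -9/2).
  y = -4: the earlier basis element becomes x - 3 = 0, giving x = 3 — point (3, -4).
  y = 5/2: the earlier basis element becomes x - 3 = 0, giving x = 3 — point (3, 5/2).
  y = 3: the earlier basis element becomes x + 4 = 0, giving x = -4 — point (-4, 3).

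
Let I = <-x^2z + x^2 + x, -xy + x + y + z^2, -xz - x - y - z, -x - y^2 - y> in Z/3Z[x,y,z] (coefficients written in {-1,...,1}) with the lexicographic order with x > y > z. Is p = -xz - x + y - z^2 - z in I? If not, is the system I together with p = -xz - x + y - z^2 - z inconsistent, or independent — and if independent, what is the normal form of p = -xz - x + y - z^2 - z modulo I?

-xz - x + y - z^2 - z lies in I (it reduces to 0).

First compute the reduced Gröbner basis of I by Buchberger's algorithm.
f_1 = -x^2z + x^2 + x, LT = x^2z.
f_2 = -xy + x + y + z^2, LT = xy.
f_3 = -xz - x - y - z, LT = xz.
f_4 = -x - y^2 - y, LT = x.

S(f_1,f_2): lcm = x^2yz. S = -x^2y + x^2z + xyz - xy + xz^3.
  reduce S modulo (f_1, f_2, f_3, f_4):
  remainder y^2 - yz^2 - y ≠ 0; add h_5 = y^2 - yz^2 - y to the basis.

S(f_1,f_3): lcm = x^2z. S = x^2 - xy - xz - x.
  reduce S modulo (f_1, f_2, f_3, f_4, h_5):
  remainder yz^2 + z ≠ 0; add h_6 = yz^2 + z to the basis.

S(f_1,f_4): lcm = x^2z. S = -x^2 - xy^2z - xyz - x.
  reduce S modulo (f_1, f_2, f_3, f_4, h_5, h_6):
  remainder -y + z^3 + z^2 ≠ 0; add h_7 = -y + z^3 + z^2 to the basis.

S(f_2,f_3): lcm = xyz. S = -xy - xz - y^2 + yz - z^3.
  reduce S modulo (f_1, f_2, f_3, f_4, h_5, h_6, h_7):
  remainder z^4 - z^3 + z^2 - z ≠ 0; add h_8 = z^4 - z^3 + z^2 - z to the basis.

S(f_2,f_4): lcm = xy. S = -x - y^3 - y^2 - y - z^2.
  reduce S modulo (f_1, f_2, f_3, f_4, h_5, h_6, h_7, h_8):
  remainder z^2 - z ≠ 0; add h_9 = z^2 - z to the basis.

The other S-polynomials (S(f_3,f_4), S(f_1,h_5), S(f_2,h_5), S(f_3,h_5), S(f_4,h_5), S(f_1,h_6), S(f_2,h_6), S(f_3,h_6), S(f_4,h_6), S(h_5,h_6), S(f_1,h_7), S(f_2,h_7), S(f_3,h_7), S(f_4,h_7), S(h_5,h_7), S(h_6,h_7), S(f_1,h_8), S(f_2,h_8), S(f_3,h_8), S(f_4,h_8), S(h_5,h_8), S(h_6,h_8), S(h_7,h_8), S(f_1,h_9), S(f_2,h_9), S(f_3,h_9), S(f_4,h_9), S(h_5,h_9), S(h_6,h_9), S(h_7,h_9), S(h_8,h_9)) all reduce to 0 modulo the current basis, so we have a Gröbner basis.
Inter-reduce: drop elements whose leading term is divisible by another's, tail-reduce, and make monic.
Reduced Gröbner basis: {x, y + z, z^2 - z}.
Label its elements g_1 = x, g_2 = y + z, g_3 = z^2 - z.

Reduce p = -xz - x + y - z^2 - z modulo G:
  leading term xz: subtract (-z)·g_1 from -xz - x + y - z^2 - z → -x + y - z^2 - z
  leading term x: subtract (-1)·g_1 from -x + y - z^2 - z → y - z^2 - z
  leading term y: subtract (1)·g_2 from y - z^2 - z → -z^2 + z
  leading term z^2: subtract (-1)·g_3 from -z^2 + z → 0
  normal form = 0.
Since the normal form is 0, p ∈ I.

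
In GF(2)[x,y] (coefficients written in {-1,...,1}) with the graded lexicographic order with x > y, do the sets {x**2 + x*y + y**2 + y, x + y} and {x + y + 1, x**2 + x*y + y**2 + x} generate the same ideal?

Two ideals are equal iff their reduced Gröbner bases coincide (the reduced basis is unique for a fixed ordering).
Buchberger on the first generating set:
f_1 = x**2 + x*y + y**2 + y, LT = x**2.
f_2 = x + y, LT = x.

S(f_1,f_2): lcm = x**2. S = y**2 + y.
  leading term y**2: no divisor's leading term divides it; move y**2 to the remainder.
  leading term y: no divisor's leading term divides it; move y to the remainder.
  remainder y**2 + y ≠ 0; add g_3 = y**2 + y to the basis.

The other S-polynomials (S(f_1,g_3), S(f_2,g_3)) all reduce to 0 modulo the current basis, so we have a Gröbner basis.
Inter-reduce: drop elements whose leading term is divisible by another's, tail-reduce, and make monic.
Reduced Gröbner basis: {y**2 + y, x + y}.

Buchberger on the second generating set:
h_1 = x + y + 1, LT = x.
h_2 = x**2 + x*y + y**2 + x, LT = x**2.

S(h_1,h_2): lcm = x**2. S = y**2.
  leading term y**2: no divisor's leading term divides it; move y**2 to the remainder.
  remainder y**2 ≠ 0; add k_3 = y**2 to the basis.

The other S-polynomials (S(h_1,k_3), S(h_2,k_3)) all reduce to 0 modulo the current basis, so we have a Gröbner basis.
Inter-reduce: drop elements whose leading term is divisible by another's, tail-reduce, and make monic.
Reduced Gröbner basis: {y**2, x + y + 1}.

The bases are distinct; the ideals are different.
The choice of monomial ordering does not affect the verdict — as long as both bases are computed under the same ordering, their equality decides ideal equality.

No, the ideals differ.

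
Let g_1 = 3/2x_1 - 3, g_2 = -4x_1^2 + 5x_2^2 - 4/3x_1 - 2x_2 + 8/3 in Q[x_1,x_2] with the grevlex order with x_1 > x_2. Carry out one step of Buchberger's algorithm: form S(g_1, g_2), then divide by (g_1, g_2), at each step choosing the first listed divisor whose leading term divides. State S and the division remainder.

lcm(LM(g_1), LM(g_2)) = x_1^2.
S = (lcm/LT(g_1))·g_1 − (lcm/LT(g_2))·g_2 = 5/4x_2^2 - 7/3x_1 - 1/2x_2 + 2/3.
Reduce S modulo (g_1, g_2) in that order:
  leading term x_2^2: no divisor's leading term divides it; move 5/4x_2^2 to the remainder.
  leading term x_1: subtract (-14/9)·g_1 from -7/3x_1 - 1/2x_2 + 2/3 → -1/2x_2 - 4
  leading term x_2: no divisor's leading term divides it; move -1/2x_2 to the remainder.
  leading term 1: no divisor's leading term divides it; move -4 to the remainder.
The remainder 5/4x_2^2 - 1/2x_2 - 4 is nonzero, so it would be added as the next basis element.

S(g_1, g_2) = 5/4x_2^2 - 7/3x_1 - 1/2x_2 + 2/3; remainder on division = 5/4x_2^2 - 1/2x_2 - 4.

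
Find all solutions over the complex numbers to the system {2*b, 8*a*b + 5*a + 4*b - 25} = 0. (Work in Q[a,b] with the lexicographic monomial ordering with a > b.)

{(5, 0)}

Compute a lex Gröbner basis by Buchberger's algorithm.
f_1 = 2*b, LT = b.
f_2 = 8*a*b + 5*a + 4*b - 25, LT = a*b.

S(f_1,f_2): lcm = a*b. S = -5/8*a - 1/2*b + 25/8.
  leading term a: no divisor's leading term divides it; move -5/8*a to the remainder.
  leading term b: subtract (-1/4)·f_1 from -1/2*b + 25/8 → 25/8
  leading term 1: no divisor's leading term divides it; move 25/8 to the remainder.
  remainder -5/8*a + 25/8 ≠ 0; add h_3 = -5/8*a + 25/8 to the basis.

The other S-polynomials (S(f_1,h_3), S(f_2,h_3)) all reduce to 0 modulo the current basis, so we have a Gröbner basis.
Inter-reduce: drop elements whose leading term is divisible by another's, tail-reduce, and make monic.
Reduced Gröbner basis: {a - 5, b}.

From the last basis element, b = 0, so b takes values in {0}. Each choice, substituted upward through the basis, yields the corresponding point(s) of the solution set.
  b = 0: the earlier basis element becomes a - 5 = 0, giving a = 5 — point (5, 0).
Substituting each solution back into the original system confirms all equations vanish.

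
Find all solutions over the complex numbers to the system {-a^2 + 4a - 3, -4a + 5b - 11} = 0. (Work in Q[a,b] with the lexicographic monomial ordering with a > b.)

Compute a lex Gröbner basis by Buchberger's algorithm.
f_1 = -a^2 + 4a - 3, LT = a^2.
f_2 = -4a + 5b - 11, LT = a.

S(f_1,f_2): lcm = a^2. S = 5/4ab - 27/4a + 3.
  leading term ab: subtract (-5/16b)·f_2 from 5/4ab - 27/4a + 3 → -27/4a + 25/16b^2 - 55/16b + 3
  leading term a: subtract (27/16)·f_2 from -27/4a + 25/16b^2 - 55/16b + 3 → 25/16b^2 - 95/8b + 345/16
  leading term b^2: no divisor's leading term divides it; move 25/16b^2 to the remainder.
  leading term b: no divisor's leading term divides it; move -95/8b to the remainder.
  leading term 1: no divisor's leading term divides it; move 345/16 to the remainder.
  remainder 25/16b^2 - 95/8b + 345/16 ≠ 0; add h_3 = 25/16b^2 - 95/8b + 345/16 to the basis.

The other S-polynomials (S(f_1,h_3), S(f_2,h_3)) all reduce to 0 modulo the current basis, so we have a Gröbner basis.
Inter-reduce: drop elements whose leading term is divisible by another's, tail-reduce, and make monic.
Reduced Gröbner basis: {a - 5/4b + 11/4, b^2 - 38/5b + 69/5}.

Elimination: the polynomial b^2 - 38/5b + 69/5 lies in the elimination ideal for b, so b ∈ {3, 23/5}. For each such b, the remaining basis elements (now univariate) give the rest of the solution.
  b = 3: the earlier basis element becomes a - 1 = 0, giving a = 1 — point (1, 3).
  b = 23/5: the earlier basis element becomes a - 3 = 0, giving a = 3 — point (3, 23/5).

{(1, 3), (3, 23/5)}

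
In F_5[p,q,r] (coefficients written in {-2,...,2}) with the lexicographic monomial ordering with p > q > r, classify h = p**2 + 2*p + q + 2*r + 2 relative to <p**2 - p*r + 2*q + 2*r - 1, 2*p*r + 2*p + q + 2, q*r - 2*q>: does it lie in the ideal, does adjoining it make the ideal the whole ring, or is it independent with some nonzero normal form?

First compute the reduced Gröbner basis of I by Buchberger's algorithm.
f_1 = p**2 - p*r + 2*q + 2*r - 1, LT = p**2.
f_2 = 2*p*r + 2*p + q + 2, LT = p*r.
f_3 = q*r - 2*q, LT = q*r.

S(f_1,f_2): lcm = p**2*r. S = -p**2 + 2*p*q - p*r**2 - p + 2*q*r + 2*r**2 - r.
  reduce S modulo (f_1, f_2, f_3):
  remainder 2*p*q - p + 2*q + 2*r**2 + 2*r - 1 ≠ 0; add k_4 = 2*p*q - p + 2*q + 2*r**2 + 2*r - 1 to the basis.

S(f_2,f_3): lcm = p*q*r. S = -2*p*q - 2*q**2 + q.
  reduce S modulo (f_1, f_2, f_3, k_4):
  remainder -p - 2*q**2 - 2*q + 2*r**2 + 2*r - 1 ≠ 0; add k_5 = -p - 2*q**2 - 2*q + 2*r**2 + 2*r - 1 to the basis.

S(f_2,k_4): lcm = p*q*r. S = p*q - 2*p*r - 2*q**2 - q*r + q - r**3 - r**2 - 2*r.
  reduce S modulo (f_1, f_2, f_3, k_4, k_5):
  remainder -2*q**2 - q - r**3 - 2*r**2 + 2*r ≠ 0; add k_6 = -2*q**2 - q - r**3 - 2*r**2 + 2*r to the basis.

S(f_3,k_6): lcm = q**2*r. S = -2*q**2 + 2*q*r + 2*r**4 - r**3 + r**2.
  reduce S modulo (f_1, f_2, f_3, k_4, k_5, k_6):
  remainder 2*r**4 - 2*r**2 - 2*r ≠ 0; add k_7 = 2*r**4 - 2*r**2 - 2*r to the basis.

The other S-polynomials (S(f_1,f_3), S(f_1,k_4), S(f_3,k_4), S(f_1,k_5), S(f_2,k_5), S(f_3,k_5), S(k_4,k_5), S(f_1,k_6), S(f_2,k_6), S(k_4,k_6), S(k_5,k_6), S(f_1,k_7), S(f_2,k_7), S(f_3,k_7), S(k_4,k_7), S(k_5,k_7), S(k_6,k_7)) all reduce to 0 modulo the current basis, so we have a Gröbner basis.
Inter-reduce: drop elements whose leading term is divisible by another's, tail-reduce, and make monic.
Reduced Gröbner basis: {p + q - r**3 + r**2 + 1, q**2 - 2*q - 2*r**3 + r**2 - r, q*r - 2*q, r**4 - r**2 - r}.
Label its elements g_1 = p + q - r**3 + r**2 + 1, g_2 = q**2 - 2*q - 2*r**3 + r**2 - r, g_3 = q*r - 2*q, g_4 = r**4 - r**2 - r.

Reduce h = p**2 + 2*p + q + 2*r + 2 modulo G:
  leading term p**2: subtract (p)·g_1 from p**2 + 2*p + q + 2*r + 2 → -p*q + p*r**3 - p*r**2 + p + q + 2*r + 2
  leading term p*q: subtract (-q)·g_1 from -p*q + p*r**3 - p*r**2 + p + q + 2*r + 2 → p*r**3 - p*r**2 + p + q**2 - q*r**3 + q*r**2 + 2*q + 2*r + 2
  leading term p*r**3: subtract (r**3)·g_1 from p*r**3 - p*r**2 + p + q**2 - q*r**3 + q*r**2 + 2*q + 2*r + 2 → -p*r**2 + p + q**2 - 2*q*r**3 + q*r**2 + 2*q + r**6 - r**5 - r**3 + 2*r + 2
  leading term p*r**2: subtract (-r**2)·g_1 from -p*r**2 + p + q**2 - 2*q*r**3 + q*r**2 + 2*q + r**6 - r**5 - r**3 + 2*r + 2 → p + q**2 - 2*q*r**3 + 2*q*r**2 + 2*q + r**6 - 2*r**5 + r**4 - r**3 + r**2 + 2*r + 2
  leading term p: subtract (1)·g_1 from p + q**2 - 2*q*r**3 + 2*q*r**2 + 2*q + r**6 - 2*r**5 + r**4 - r**3 + r**2 + 2*r + 2 → q**2 - 2*q*r**3 + 2*q*r**2 + q + r**6 - 2*r**5 + r**4 + 2*r + 1
  leading term q**2: subtract (1)·g_2 from q**2 - 2*q*r**3 + 2*q*r**2 + q + r**6 - 2*r**5 + r**4 + 2*r + 1 → -2*q*r**3 + 2*q*r**2 - 2*q + r**6 - 2*r**5 + r**4 + 2*r**3 - r**2 - 2*r + 1
  leading term q*r**3: subtract (-2*r**2)·g_3 from -2*q*r**3 + 2*q*r**2 - 2*q + r**6 - 2*r**5 + r**4 + 2*r**3 - r**2 - 2*r + 1 → -2*q*r**2 - 2*q + r**6 - 2*r**5 + r**4 + 2*r**3 - r**2 - 2*r + 1
  leading term q*r**2: subtract (-2*r)·g_3 from -2*q*r**2 - 2*q + r**6 - 2*r**5 + r**4 + 2*r**3 - r**2 - 2*r + 1 → q*r - 2*q + r**6 - 2*r**5 + r**4 + 2*r**3 - r**2 - 2*r + 1
  leading term q*r: subtract (1)·g_3 from q*r - 2*q + r**6 - 2*r**5 + r**4 + 2*r**3 - r**2 - 2*r + 1 → r**6 - 2*r**5 + r**4 + 2*r**3 - r**2 - 2*r + 1
  leading term r**6: subtract (r**2)·g_4 from r**6 - 2*r**5 + r**4 + 2*r**3 - r**2 - 2*r + 1 → -2*r**5 + 2*r**4 - 2*r**3 - r**2 - 2*r + 1
  leading term r**5: subtract (-2*r)·g_4 from -2*r**5 + 2*r**4 - 2*r**3 - r**2 - 2*r + 1 → 2*r**4 + r**3 + 2*r**2 - 2*r + 1
  leading term r**4: subtract (2)·g_4 from 2*r**4 + r**3 + 2*r**2 - 2*r + 1 → r**3 - r**2 + 1
  leading term r**3: no divisor's leading term divides it; move r**3 to the remainder.
  leading term r**2: no divisor's leading term divides it; move -r**2 to the remainder.
  leading term 1: no divisor's leading term divides it; move 1 to the remainder.
  normal form = r**3 - r**2 + 1.
The normal form is nonzero, so h ∉ I. Since h minus its normal form lies in I, I + (h) = I + (n) where n = r**3 - r**2 + 1; decide whether this ideal is the whole ring.
Run Buchberger on G together with n (pairs among the g_i already reduce to 0 since G is a Gröbner basis):
g_1 = p + q - r**3 + r**2 + 1, LT = p.
g_2 = q**2 - 2*q - 2*r**3 + r**2 - r, LT = q**2.
g_3 = q*r - 2*q, LT = q*r.
g_4 = r**4 - r**2 - r, LT = r**4.
n = r**3 - r**2 + 1, LT = r**3.

S(g_4,n): lcm = r**4. S = r**3 - r**2 - 2*r.
  reduce S modulo (g_1, g_2, g_3, g_4, n):
  remainder -2*r - 1 ≠ 0; add m_6 = -2*r - 1 to the basis.

The other S-polynomials (S(g_1,g_2), S(g_1,g_3), S(g_1,g_4), S(g_1,n), S(g_2,g_3), S(g_2,g_4), S(g_2,n), S(g_3,g_4), S(g_3,n), S(g_1,m_6), S(g_2,m_6), S(g_3,m_6), S(g_4,m_6), S(n,m_6)) all reduce to 0 modulo the current basis, so we have a Gröbner basis.
Inter-reduce: drop elements whose leading term is divisible by another's, tail-reduce, and make monic.
Reduced Gröbner basis: {p + q + 2, q**2 - 2*q + 1, r - 2}.
The reduced Gröbner basis of I + (h) is {p + q + 2, q**2 - 2*q + 1, r - 2} ≠ {1}, a proper ideal, so the enlarged system stays consistent: h is independent of I, with normal form r**3 - r**2 + 1.

p**2 + 2*p + q + 2*r + 2 is independent of I; its normal form modulo I is r**3 - r**2 + 1.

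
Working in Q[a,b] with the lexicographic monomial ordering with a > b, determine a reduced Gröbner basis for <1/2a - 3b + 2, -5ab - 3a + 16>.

f_1 = 1/2a - 3b + 2, LT = a.
f_2 = -5ab - 3a + 16, LT = ab.

S(f_1,f_2): lcm = ab. S = -3/5a - 6b^2 + 4b + 16/5.
  leading term a: subtract (-6/5)·f_1 from -3/5a - 6b^2 + 4b + 16/5 → -6b^2 + 2/5b + 28/5
  leading term b^2: no divisor's leading term divides it; move -6b^2 to the remainder.
  leading term b: no divisor's leading term divides it; move 2/5b to the remainder.
  leading term 1: no divisor's leading term divides it; move 28/5 to the remainder.
  remainder -6b^2 + 2/5b + 28/5 ≠ 0; add g_3 = -6b^2 + 2/5b + 28/5 to the basis.

The other S-polynomials (S(f_1,g_3), S(f_2,g_3)) all reduce to 0 modulo the current basis, so we have a Gröbner basis.
Inter-reduce: drop elements whose leading term is divisible by another's, tail-reduce, and make monic.

G = {a - 6b + 4, b^2 - 1/15b - 14/15}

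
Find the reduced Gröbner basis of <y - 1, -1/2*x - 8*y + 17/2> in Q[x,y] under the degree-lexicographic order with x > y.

G = {x - 1, y - 1}

f_1 = y - 1, LT = y.
f_2 = -1/2*x - 8*y + 17/2, LT = x.

The S-polynomials (S(f_1,f_2)) all reduce to 0 modulo the current basis, so we have a Gröbner basis.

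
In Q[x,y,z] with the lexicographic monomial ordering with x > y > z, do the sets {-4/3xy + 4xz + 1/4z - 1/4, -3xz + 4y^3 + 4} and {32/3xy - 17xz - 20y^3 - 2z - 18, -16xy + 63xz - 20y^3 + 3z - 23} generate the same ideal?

Yes, the ideals are equal.

Since reduced Gröbner bases are canonical representatives of ideals under a given ordering, it suffices to compute and compare them.
Buchberger on the first generating set:
f_1 = -4/3xy + 4xz + 1/4z - 1/4, LT = xy.
f_2 = -3xz + 4y^3 + 4, LT = xz.

S(f_1,f_2): lcm = xyz. S = -3xz^2 + 4/3y^4 + 4/3y - 3/16z^2 + 3/16z.
  leading term xz^2: subtract (z)·f_2 from -3xz^2 + 4/3y^4 + 4/3y - 3/16z^2 + 3/16z → 4/3y^4 - 4y^3z + 4/3y - 3/16z^2 - 61/16z
  leading term y^4: no divisor's leading term divides it; move 4/3y^4 to the remainder.
  leading term y^3z: no divisor's leading term divides it; move -4y^3z to the remainder.
  leading term y: no divisor's leading term divides it; move 4/3y to the remainder.
  leading term z^2: no divisor's leading term divides it; move -3/16z^2 to the remainder.
  leading term z: no divisor's leading term divides it; move -61/16z to the remainder.
  remainder 4/3y^4 - 4y^3z + 4/3y - 3/16z^2 - 61/16z ≠ 0; add g_3 = 4/3y^4 - 4y^3z + 4/3y - 3/16z^2 - 61/16z to the basis.

The other S-polynomials (S(f_1,g_3), S(f_2,g_3)) all reduce to 0 modulo the current basis, so we have a Gröbner basis.
Inter-reduce: drop elements whose leading term is divisible by another's, tail-reduce, and make monic.
Reduced Gröbner basis: {xy - 4y^3 - 3/16z - 61/16, xz - 4/3y^3 - 4/3, y^4 - 3y^3z + y - 9/64z^2 - 183/64z}.

Buchberger on the second generating set:
h_1 = 32/3xy - 17xz - 20y^3 - 2z - 18, LT = xy.
h_2 = -16xy + 63xz - 20y^3 + 3z - 23, LT = xy.

S(h_1,h_2): lcm = xy. S = 75/32xz - 25/8y^3 - 25/8.
  leading term xz: no divisor's leading term divides it; move 75/32xz to the remainder.
  leading term y^3: no divisor's leading term divides it; move -25/8y^3 to the remainder.
  leading term 1: no divisor's leading term divides it; move -25/8 to the remainder.
  remainder 75/32xz - 25/8y^3 - 25/8 ≠ 0; add k_3 = 75/32xz - 25/8y^3 - 25/8 to the basis.

S(h_1,k_3): lcm = xyz. S = -51/32xz^2 + 4/3y^4 - 15/8y^3z + 4/3y - 3/16z^2 - 27/16z.
  leading term xz^2: subtract (-17/25z)·k_3 from -51/32xz^2 + 4/3y^4 - 15/8y^3z + 4/3y - 3/16z^2 - 27/16z → 4/3y^4 - 4y^3z + 4/3y - 3/16z^2 - 61/16z
  leading term y^4: no divisor's leading term divides it; move 4/3y^4 to the remainder.
  leading term y^3z: no divisor's leading term divides it; move -4y^3z to the remainder.
  leading term y: no divisor's leading term divides it; move 4/3y to the remainder.
  leading term z^2: no divisor's leading term divides it; move -3/16z^2 to the remainder.
  leading term z: no divisor's leading term divides it; move -61/16z to the remainder.
  remainder 4/3y^4 - 4y^3z + 4/3y - 3/16z^2 - 61/16z ≠ 0; add k_4 = 4/3y^4 - 4y^3z + 4/3y - 3/16z^2 - 61/16z to the basis.

The other S-polynomials (S(h_2,k_3), S(h_1,k_4), S(h_2,k_4), S(k_3,k_4)) all reduce to 0 modulo the current basis, so we have a Gröbner basis.
Inter-reduce: drop elements whose leading term is divisible by another's, tail-reduce, and make monic.
Reduced Gröbner basis: {xy - 4y^3 - 3/16z - 61/16, xz - 4/3y^3 - 4/3, y^4 - 3y^3z + y - 9/64z^2 - 183/64z}.

Same reduced basis, so the two generating sets span the same ideal.
The choice of monomial ordering does not affect the verdict — as long as both bases are computed under the same ordering, their equality decides ideal equality.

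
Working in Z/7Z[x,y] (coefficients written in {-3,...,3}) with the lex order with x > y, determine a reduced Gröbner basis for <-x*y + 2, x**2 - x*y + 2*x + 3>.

The reduced Gröbner basis is the canonical form of the ideal for this ordering.

f_1 = -x*y + 2, LT = x*y.
f_2 = x**2 - x*y + 2*x + 3, LT = x**2.

S(f_1,f_2): lcm = x**2*y. S = x*y**2 - 2*x*y - 2*x - 3*y.
  reduce S modulo (f_1, f_2):
  remainder -2*x - y + 3 ≠ 0; add g_3 = -2*x - y + 3 to the basis.

S(f_1,g_3): lcm = x*y. S = 3*y**2 - 2*y - 2.
  reduce S modulo (f_1, f_2, g_3):
  remainder 3*y**2 - 2*y - 2 ≠ 0; add g_4 = 3*y**2 - 2*y - 2 to the basis.

The other S-polynomials (S(f_2,g_3), S(f_1,g_4), S(f_2,g_4), S(g_3,g_4)) all reduce to 0 modulo the current basis, so we have a Gröbner basis.
Inter-reduce: drop elements whose leading term is divisible by another's, tail-reduce, and make monic.

G = {x - 3*y + 2, y**2 - 3*y - 3}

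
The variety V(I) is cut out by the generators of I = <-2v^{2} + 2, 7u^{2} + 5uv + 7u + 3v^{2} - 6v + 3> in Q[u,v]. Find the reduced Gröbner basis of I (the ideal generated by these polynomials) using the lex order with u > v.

f_1 = -2v^{2} + 2, LT = v^{2}.
f_2 = 7u^{2} + 5uv + 7u + 3v^{2} - 6v + 3, LT = u^{2}.

The S-polynomials (S(f_1,f_2)) all reduce to 0 modulo the current basis, so we have a Gröbner basis.

G = {u^{2} + \tfrac{5}{7}uv + u - \tfrac{6}{7}v + \tfrac{6}{7}, v^{2} - 1}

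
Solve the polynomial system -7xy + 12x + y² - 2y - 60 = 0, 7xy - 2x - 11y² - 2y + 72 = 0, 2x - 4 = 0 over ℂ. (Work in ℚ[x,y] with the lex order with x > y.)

{(2, -2)}

Compute a lex Gröbner basis by Buchberger's algorithm.
f_1 = -7xy + 12x + y² - 2y - 60, LT = xy.
f_2 = 7xy - 2x - 11y² - 2y + 72, LT = xy.
f_3 = 2x - 4, LT = x.

S(f_1,f_2): lcm = xy. S = -10/7x + 10/7y² + 4/7y - 12/7.
  reduce S modulo (f_1, f_2, f_3):
  remainder 10/7y² + 4/7y - 32/7 ≠ 0; add h_4 = 10/7y² + 4/7y - 32/7 to the basis.

S(f_1,f_3): lcm = xy. S = -12/7x - 1/7y² + 16/7y + 60/7.
  reduce S modulo (f_1, f_2, f_3, h_4):
  remainder 82/35y + 164/35 ≠ 0; add h_5 = 82/35y + 164/35 to the basis.

The other S-polynomials (S(f_2,f_3), S(f_1,h_4), S(f_2,h_4), S(f_3,h_4), S(f_1,h_5), S(f_2,h_5), S(f_3,h_5), S(h_4,h_5)) all reduce to 0 modulo the current basis, so we have a Gröbner basis.
Inter-reduce: drop elements whose leading term is divisible by another's, tail-reduce, and make monic.
Reduced Gröbner basis: {x - 2, y + 2}.

Elimination: the polynomial y + 2 lies in the elimination ideal for y, so y ∈ {-2}. For each such y, the remaining basis elements (now univariate) give the rest of the solution.
  y = -2: the earlier basis element becomes x - 2 = 0, giving x = 2 — point (2, -2).
A lex Gröbner basis triangularizes the system, enabling back-substitution.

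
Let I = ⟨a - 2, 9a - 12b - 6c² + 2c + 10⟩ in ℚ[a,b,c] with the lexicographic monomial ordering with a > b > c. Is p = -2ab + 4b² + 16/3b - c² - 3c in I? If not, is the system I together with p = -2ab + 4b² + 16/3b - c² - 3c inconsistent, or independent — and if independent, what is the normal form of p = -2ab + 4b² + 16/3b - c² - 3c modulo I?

-2ab + 4b² + 16/3b - c² - 3c is independent of I; its normal form modulo I is c⁴ - ⅔c³ - 98/9c² + ⅓c + 224/9.

First compute the reduced Gröbner basis of I by Buchberger's algorithm.
f_1 = a - 2, LT = a.
f_2 = 9a - 12b - 6c² + 2c + 10, LT = a.

S(f_1,f_2): lcm = a. S = 4/3b + ⅔c² - 2/9c - 28/9.
  leading term b: no divisor's leading term divides it; move 4/3b to the remainder.
  leading term c²: no divisor's leading term divides it; move ⅔c² to the remainder.
  leading term c: no divisor's leading term divides it; move -2/9c to the remainder.
  leading term 1: no divisor's leading term divides it; move -28/9 to the remainder.
  remainder 4/3b + ⅔c² - 2/9c - 28/9 ≠ 0; add h_3 = 4/3b + ⅔c² - 2/9c - 28/9 to the basis.

S(f_1,h_3): leading monomials are coprime, so the S-polynomial reduces to 0 (Buchberger's first criterion).
S(f_2,h_3): leading monomials are coprime, so the S-polynomial reduces to 0 (Buchberger's first criterion).
Every S-polynomial of the final basis reduces to 0, so we have a Gröbner basis.
Inter-reduce: drop elements whose leading term is divisible by another's, tail-reduce, and make monic.
Reduced Gröbner basis: {a - 2, b + ½c² - ⅙c - 7/3}.
Label its elements g_1 = a - 2, g_2 = b + ½c² - ⅙c - 7/3.

Reduce p = -2ab + 4b² + 16/3b - c² - 3c modulo G:
  leading term ab: subtract (-2b)·g_1 from -2ab + 4b² + 16/3b - c² - 3c → 4b² + 4/3b - c² - 3c
  leading term b²: subtract (4b)·g_2 from 4b² + 4/3b - c² - 3c → -2bc² + ⅔bc + 32/3b - c² - 3c
  leading term bc²: subtract (-2c²)·g_2 from -2bc² + ⅔bc + 32/3b - c² - 3c → ⅔bc + 32/3b + c⁴ - ⅓c³ - 17/3c² - 3c
  leading term bc: subtract (⅔c)·g_2 from ⅔bc + 32/3b + c⁴ - ⅓c³ - 17/3c² - 3c → 32/3b + c⁴ - ⅔c³ - 50/9c² - 13/9c
  leading term b: subtract (32/3)·g_2 from 32/3b + c⁴ - ⅔c³ - 50/9c² - 13/9c → c⁴ - ⅔c³ - 98/9c² + ⅓c + 224/9
  leading term c⁴: no divisor's leading term divides it; move c⁴ to the remainder.
  leading term c³: no divisor's leading term divides it; move -⅔c³ to the remainder.
  leading term c²: no divisor's leading term divides it; move -98/9c² to the remainder.
  leading term c: no divisor's leading term divides it; move ⅓c to the remainder.
  leading term 1: no divisor's leading term divides it; move 224/9 to the remainder.
  normal form = c⁴ - ⅔c³ - 98/9c² + ⅓c + 224/9.
The normal form is nonzero, so p ∉ I. Since p minus its normal form lies in I, I + (p) = I + (r) where r = c⁴ - ⅔c³ - 98/9c² + ⅓c + 224/9; decide whether this ideal is the whole ring.
Run Buchberger on G together with r (pairs among the g_i already reduce to 0 since G is a Gröbner basis):
g_1 = a - 2, LT = a.
g_2 = b + ½c² - ⅙c - 7/3, LT = b.
r = c⁴ - ⅔c³ - 98/9c² + ⅓c + 224/9, LT = c⁴.

S(g_1,g_2): leading monomials are coprime, so the S-polynomial reduces to 0 (Buchberger's first criterion).
S(g_1,r): leading monomials are coprime, so the S-polynomial reduces to 0 (Buchberger's first criterion).
S(g_2,r): leading monomials are coprime, so the S-polynomial reduces to 0 (Buchberger's first criterion).
Every S-polynomial of the final basis reduces to 0, so we have a Gröbner basis.
Inter-reduce: drop elements whose leading term is divisible by another's, tail-reduce, and make monic.
Reduced Gröbner basis: {a - 2, b + ½c² - ⅙c - 7/3, c⁴ - ⅔c³ - 98/9c² + ⅓c + 224/9}.
The reduced Gröbner basis of I + (p) is {a - 2, b + ½c² - ⅙c - 7/3, c⁴ - ⅔c³ - 98/9c² + ⅓c + 224/9} ≠ {1}, a proper ideal, so the enlarged system stays consistent: p is independent of I, with normal form c⁴ - ⅔c³ - 98/9c² + ⅓c + 224/9.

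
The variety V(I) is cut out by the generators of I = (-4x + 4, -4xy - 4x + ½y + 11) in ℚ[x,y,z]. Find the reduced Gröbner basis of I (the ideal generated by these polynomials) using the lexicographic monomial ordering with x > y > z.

G = {x - 1, y - 2}

f_1 = -4x + 4, LT = x.
f_2 = -4xy - 4x + ½y + 11, LT = xy.

S(f_1,f_2): lcm = xy. S = -x - ⅞y + 11/4.
  leading term x: subtract (¼)·f_1 from -x - ⅞y + 11/4 → -⅞y + 7/4
  leading term y: no divisor's leading term divides it; move -⅞y to the remainder.
  leading term 1: no divisor's leading term divides it; move 7/4 to the remainder.
  remainder -⅞y + 7/4 ≠ 0; add g_3 = -⅞y + 7/4 to the basis.

The other S-polynomials (S(f_1,g_3), S(f_2,g_3)) all reduce to 0 modulo the current basis, so we have a Gröbner basis.
Inter-reduce: drop elements whose leading term is divisible by another's, tail-reduce, and make monic.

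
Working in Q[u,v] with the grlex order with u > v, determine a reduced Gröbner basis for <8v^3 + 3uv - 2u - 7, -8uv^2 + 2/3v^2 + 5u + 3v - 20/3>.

f_1 = 8v^3 + 3uv - 2u - 7, LT = v^3.
f_2 = -8uv^2 + 2/3v^2 + 5u + 3v - 20/3, LT = uv^2.

S(f_1,f_2): lcm = uv^3. S = 3/8u^2v + 1/12v^3 - 1/4u^2 + 5/8uv + 3/8v^2 - 7/8u - 5/6v.
  leading term u^2v: no divisor's leading term divides it; move 3/8u^2v to the remainder.
  leading term v^3: subtract (1/96)·f_1 from 1/12v^3 - 1/4u^2 + 5/8uv + 3/8v^2 - 7/8u - 5/6v → -1/4u^2 + 19/32uv + 3/8v^2 - 41/48u - 5/6v + 7/96
  leading term u^2: no divisor's leading term divides it; move -1/4u^2 to the remainder.
  leading term uv: no divisor's leading term divides it; move 19/32uv to the remainder.
  leading term v^2: no divisor's leading term divides it; move 3/8v^2 to the remainder.
  leading term u: no divisor's leading term divides it; move -41/48u to the remainder.
  leading term v: no divisor's leading term divides it; move -5/6v to the remainder.
  leading term 1: no divisor's leading term divides it; move 7/96 to the remainder.
  remainder 3/8u^2v - 1/4u^2 + 19/32uv + 3/8v^2 - 41/48u - 5/6v + 7/96 ≠ 0; add g_3 = 3/8u^2v - 1/4u^2 + 19/32uv + 3/8v^2 - 41/48u - 5/6v + 7/96 to the basis.

S(f_2,g_3): lcm = u^2v^2. S = 2/3u^2v - 5/3uv^2 - v^3 - 5/8u^2 + 137/72uv + 20/9v^2 + 5/6u - 7/36v.
  leading term u^2v: subtract (16/9)·g_3 from 2/3u^2v - 5/3uv^2 - v^3 - 5/8u^2 + 137/72uv + 20/9v^2 + 5/6u - 7/36v → -5/3uv^2 - v^3 - 13/72u^2 + 61/72uv + 14/9v^2 + 127/54u + 139/108v - 7/54
  leading term uv^2: subtract (5/24)·f_2 from -5/3uv^2 - v^3 - 13/72u^2 + 61/72uv + 14/9v^2 + 127/54u + 139/108v - 7/54 → -v^3 - 13/72u^2 + 61/72uv + 17/12v^2 + 283/216u + 143/216v + 34/27
  leading term v^3: subtract (-1/8)·f_1 from -v^3 - 13/72u^2 + 61/72uv + 17/12v^2 + 283/216u + 143/216v + 34/27 → -13/72u^2 + 11/9uv + 17/12v^2 + 229/216u + 143/216v + 83/216
  leading term u^2: no divisor's leading term divides it; move -13/72u^2 to the remainder.
  leading term uv: no divisor's leading term divides it; move 11/9uv to the remainder.
  leading term v^2: no divisor's leading term divides it; move 17/12v^2 to the remainder.
  leading term u: no divisor's leading term divides it; move 229/216u to the remainder.
  leading term v: no divisor's leading term divides it; move 143/216v to the remainder.
  leading term 1: no divisor's leading term divides it; move 83/216 to the remainder.
  remainder -13/72u^2 + 11/9uv + 17/12v^2 + 229/216u + 143/216v + 83/216 ≠ 0; add g_4 = -13/72u^2 + 11/9uv + 17/12v^2 + 229/216u + 143/216v + 83/216 to the basis.

The other S-polynomials (S(f_1,g_3), S(f_1,g_4), S(f_2,g_4), S(g_3,g_4)) all reduce to 0 modulo the current basis, so we have a Gröbner basis.
Inter-reduce: drop elements whose leading term is divisible by another's, tail-reduce, and make monic.

G = {uv^2 - 1/12v^2 - 5/8u - 3/8v + 5/6, v^3 + 3/8uv - 1/4u - 7/8, u^2 - 88/13uv - 102/13v^2 - 229/39u - 11/3v - 83/39}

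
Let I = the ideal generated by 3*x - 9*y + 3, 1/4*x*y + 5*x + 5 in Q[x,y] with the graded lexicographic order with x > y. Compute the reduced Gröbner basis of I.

G = {y**2 + 59/3*y, x - 3*y + 1}

f_1 = 3*x - 9*y + 3, LT = x.
f_2 = 1/4*x*y + 5*x + 5, LT = x*y.

S(f_1,f_2): lcm = x*y. S = -3*y**2 - 20*x + y - 20.
  leading term y**2: no divisor's leading term divides it; move -3*y**2 to the remainder.
  leading term x: subtract (-20/3)·f_1 from -20*x + y - 20 → -59*y
  leading term y: no divisor's leading term divides it; move -59*y to the remainder.
  remainder -3*y**2 - 59*y ≠ 0; add g_3 = -3*y**2 - 59*y to the basis.

The other S-polynomials (S(f_1,g_3), S(f_2,g_3)) all reduce to 0 modulo the current basis, so we have a Gröbner basis.
Inter-reduce: drop elements whose leading term is divisible by another's, tail-reduce, and make monic.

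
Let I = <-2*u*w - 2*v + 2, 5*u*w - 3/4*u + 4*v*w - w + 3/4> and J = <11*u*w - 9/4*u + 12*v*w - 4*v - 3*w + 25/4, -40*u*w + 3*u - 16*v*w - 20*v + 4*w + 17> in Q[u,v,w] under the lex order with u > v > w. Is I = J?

Two ideals are equal iff their reduced Gröbner bases coincide (the reduced basis is unique for a fixed ordering).
Buchberger on the first generating set:
f_1 = -2*u*w - 2*v + 2, LT = u*w.
f_2 = 5*u*w - 3/4*u + 4*v*w - w + 3/4, LT = u*w.

S(f_1,f_2): lcm = u*w. S = 3/20*u - 4/5*v*w + v + 1/5*w - 23/20.
  reduce S modulo (f_1, f_2):
  remainder 3/20*u - 4/5*v*w + v + 1/5*w - 23/20 ≠ 0; add g_3 = 3/20*u - 4/5*v*w + v + 1/5*w - 23/20 to the basis.

S(f_1,g_3): lcm = u*w. S = 16/3*v*w**2 - 20/3*v*w + v - 4/3*w**2 + 23/3*w - 1.
  reduce S modulo (f_1, f_2, g_3):
  remainder 16/3*v*w**2 - 20/3*v*w + v - 4/3*w**2 + 23/3*w - 1 ≠ 0; add g_4 = 16/3*v*w**2 - 20/3*v*w + v - 4/3*w**2 + 23/3*w - 1 to the basis.

The other S-polynomials (S(f_2,g_3), S(f_1,g_4), S(f_2,g_4), S(g_3,g_4)) all reduce to 0 modulo the current basis, so we have a Gröbner basis.
Inter-reduce: drop elements whose leading term is divisible by another's, tail-reduce, and make monic.
Reduced Gröbner basis: {u - 16/3*v*w + 20/3*v + 4/3*w - 23/3, v*w**2 - 5/4*v*w + 3/16*v - 1/4*w**2 + 23/16*w - 3/16}.

Buchberger on the second generating set:
h_1 = 11*u*w - 9/4*u + 12*v*w - 4*v - 3*w + 25/4, LT = u*w.
h_2 = -40*u*w + 3*u - 16*v*w - 20*v + 4*w + 17, LT = u*w.

S(h_1,h_2): lcm = u*w. S = -57/440*u + 38/55*v*w - 19/22*v - 19/110*w + 437/440.
  reduce S modulo (h_1, h_2):
  remainder -57/440*u + 38/55*v*w - 19/22*v - 19/110*w + 437/440 ≠ 0; add k_3 = -57/440*u + 38/55*v*w - 19/22*v - 19/110*w + 437/440 to the basis.

S(h_1,k_3): lcm = u*w. S = -9/44*u + 16/3*v*w**2 - 184/33*v*w - 4/11*v - 4/3*w**2 + 244/33*w + 25/44.
  reduce S modulo (h_1, h_2, k_3):
  remainder 16/3*v*w**2 - 20/3*v*w + v - 4/3*w**2 + 23/3*w - 1 ≠ 0; add k_4 = 16/3*v*w**2 - 20/3*v*w + v - 4/3*w**2 + 23/3*w - 1 to the basis.

The other S-polynomials (S(h_2,k_3), S(h_1,k_4), S(h_2,k_4), S(k_3,k_4)) all reduce to 0 modulo the current basis, so we have a Gröbner basis.
Inter-reduce: drop elements whose leading term is divisible by another's, tail-reduce, and make monic.
Reduced Gröbner basis: {u - 16/3*v*w + 20/3*v + 4/3*w - 23/3, v*w**2 - 5/4*v*w + 3/16*v - 1/4*w**2 + 23/16*w - 3/16}.

The two bases agree; hence the ideals are identical.

Yes, the ideals are equal.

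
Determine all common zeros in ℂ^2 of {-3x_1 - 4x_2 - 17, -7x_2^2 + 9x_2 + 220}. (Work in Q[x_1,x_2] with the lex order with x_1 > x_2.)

{(1, -5), (-295/21, 44/7)}

Compute a lex Gröbner basis by Buchberger's algorithm.
f_1 = -3x_1 - 4x_2 - 17, LT = x_1.
f_2 = -7x_2^2 + 9x_2 + 220, LT = x_2^2.

The S-polynomials (S(f_1,f_2)) all reduce to 0 modulo the current basis, so we have a Gröbner basis.
Inter-reduce: drop elements whose leading term is divisible by another's, tail-reduce, and make monic.
Reduced Gröbner basis: {x_1 + 4/3x_2 + 17/3, x_2^2 - 9/7x_2 - 220/7}.

From the last basis element, x_2^2 - 9/7x_2 - 220/7 = 0, so x_2 takes values in {-5, 44/7}. Each choice, substituted upward through the basis, yields the corresponding point(s) of the solution set.
  x_2 = -5: the earlier basis element becomes x_1 - 1 = 0, giving x_1 = 1 — point (1, -5).
  x_2 = 44/7: the earlier basis element becomes x_1 + 295/21 = 0, giving x_1 = -295/21 — point (-295/21, 44/7).
Each listed point satisfies every original equation (direct substitution).
A lex Gröbner basis triangularizes the system, enabling back-substitution.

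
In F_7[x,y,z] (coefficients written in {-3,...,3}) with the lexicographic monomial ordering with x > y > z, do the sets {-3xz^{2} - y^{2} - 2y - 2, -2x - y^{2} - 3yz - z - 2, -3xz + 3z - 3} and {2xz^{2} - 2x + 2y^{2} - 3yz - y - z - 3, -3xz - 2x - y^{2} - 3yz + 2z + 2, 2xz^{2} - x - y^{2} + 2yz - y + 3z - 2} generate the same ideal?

Yes, the ideals are equal.

Two ideals are equal iff their reduced Gröbner bases coincide (the reduced basis is unique for a fixed ordering).
Buchberger on the first generating set:
f_1 = -3xz^{2} - y^{2} - 2y - 2, LT = xz^{2}.
f_2 = -2x - y^{2} - 3yz - z - 2, LT = x.
f_3 = -3xz + 3z - 3, LT = xz.

S(f_1,f_2): lcm = xz^{2}. S = 3y^{2}z^{2} - 2y^{2} + 2yz^{3} + 3y + 3z^{3} - z^{2} + 3.
  reduce S modulo (f_1, f_2, f_3):
  remainder 3y^{2}z^{2} - 2y^{2} + 2yz^{3} + 3y + 3z^{3} - z^{2} + 3 ≠ 0; add g_4 = 3y^{2}z^{2} - 2y^{2} + 2yz^{3} + 3y + 3z^{3} - z^{2} + 3 to the basis.

S(f_1,f_3): lcm = xz^{2}. S = -2y^{2} + 3y + z^{2} - z + 3.
  reduce S modulo (f_1, f_2, f_3, g_4):
  remainder -2y^{2} + 3y + z^{2} - z + 3 ≠ 0; add g_5 = -2y^{2} + 3y + z^{2} - z + 3 to the basis.

S(f_2,f_3): lcm = xz. S = -3y^{2}z - 2yz^{2} - 3z^{2} + 2z - 1.
  reduce S modulo (f_1, f_2, f_3, g_4, g_5):
  remainder -2yz^{2} - yz + 2z^{3} + 2z^{2} + z - 1 ≠ 0; add g_6 = -2yz^{2} - yz + 2z^{3} + 2z^{2} + z - 1 to the basis.

S(f_1,g_6): lcm = xyz^{2}. S = 3xyz + xz^{3} + xz^{2} - 3xz + 3x - 2y^{3} + 3y^{2} + 3y.
  reduce S modulo (f_1, f_2, f_3, g_4, g_5, g_6):
  remainder 2yz + 3y - 3z^{4} + 2z^{3} - 3 ≠ 0; add g_7 = 2yz + 3y - 3z^{4} + 2z^{3} - 3 to the basis.

S(f_1,g_7): lcm = xyz^{2}. S = 2xyz - 2xz^{5} - xz^{4} - 2xz - 2y^{3} + 3y^{2} + 3y.
  reduce S modulo (f_1, f_2, f_3, g_4, g_5, g_6, g_7):
  remainder -2y - 2z^{5} + z^{4} - z^{2} + z - 1 ≠ 0; add g_8 = -2y - 2z^{5} + z^{4} - z^{2} + z - 1 to the basis.

S(g_4,g_7): lcm = y^{2}z^{2}. S = 2y^{2}z - 3y^{2} - 2yz^{5} - yz^{4} + 3yz^{3} - 2yz + y + z^{3} + 2z^{2} + 1.
  reduce S modulo (f_1, f_2, f_3, g_4, g_5, g_6, g_7, g_8):
  remainder -2z^{6} - 2z^{5} + 2z^{4} + z^{3} + 3z^{2} - 3z - 1 ≠ 0; add g_9 = -2z^{6} - 2z^{5} + 2z^{4} + z^{3} + 3z^{2} - 3z - 1 to the basis.

The other S-polynomials (S(f_1,g_4), S(f_2,g_4), S(f_3,g_4), S(f_1,g_5), S(f_2,g_5), S(f_3,g_5), S(g_4,g_5), S(f_2,g_6), S(f_3,g_6), S(g_4,g_6), S(g_5,g_6), S(f_2,g_7), S(f_3,g_7), S(g_5,g_7), S(g_6,g_7), S(f_1,g_8), S(f_2,g_8), S(f_3,g_8), S(g_4,g_8), S(g_5,g_8), S(g_6,g_8), S(g_7,g_8), S(f_1,g_9), S(f_2,g_9), S(f_3,g_9), S(g_4,g_9), S(g_5,g_9), S(g_6,g_9), S(g_7,g_9), S(g_8,g_9)) all reduce to 0 modulo the current basis, so we have a Gröbner basis.
Inter-reduce: drop elements whose leading term is divisible by another's, tail-reduce, and make monic.
Reduced Gröbner basis: {x - 2z^{5} - 2z^{4} + 2z^{3} + z^{2} + 3z + 3, y + z^{5} + 3z^{4} - 3z^{2} + 3z - 3, z^{6} + z^{5} - z^{4} + 3z^{3} + 2z^{2} - 2z - 3}.

Buchberger on the second generating set:
h_1 = 2xz^{2} - 2x + 2y^{2} - 3yz - y - z - 3, LT = xz^{2}.
h_2 = -3xz - 2x - y^{2} - 3yz + 2z + 2, LT = xz.
h_3 = 2xz^{2} - x - y^{2} + 2yz - y + 3z - 2, LT = xz^{2}.

S(h_1,h_2): lcm = xz^{2}. S = -3xz - x + 2y^{2}z + y^{2} - yz^{2} + 2yz + 3y + 3z^{2} - z + 2.
  reduce S modulo (h_1, h_2, h_3):
  remainder x + 2y^{2}z + 2y^{2} - yz^{2} - 2yz + 3y + 3z^{2} - 3z ≠ 0; add k_4 = x + 2y^{2}z + 2y^{2} - yz^{2} - 2yz + 3y + 3z^{2} - 3z to the basis.

S(h_1,h_3): lcm = xz^{2}. S = 3x - 2y^{2} + yz - 2z + 3.
  reduce S modulo (h_1, h_2, h_3, k_4):
  remainder y^{2}z - y^{2} + 3yz^{2} - 2y - 2z^{2} + 3 ≠ 0; add k_5 = y^{2}z - y^{2} + 3yz^{2} - 2y - 2z^{2} + 3 to the basis.

S(h_1,k_4): lcm = xz^{2}. S = -x - 2y^{2}z^{3} - 2y^{2}z^{2} + y^{2} + yz^{4} + 2yz^{3} - 3yz^{2} + 2yz + 3y - 3z^{4} + 3z^{3} + 3z + 2.
  reduce S modulo (h_1, h_2, h_3, k_4, k_5):
  remainder y^{2} - 2yz^{2} - yz + 2y + 2z^{3} - 2z^{2} - 2z + 1 ≠ 0; add k_6 = y^{2} - 2yz^{2} - yz + 2y + 2z^{3} - 2z^{2} - 2z + 1 to the basis.

S(h_2,k_4): lcm = xz. S = 3x - 2y^{2}z^{2} - 2y^{2}z - 2y^{2} + yz^{3} + 2yz^{2} - 2yz - 3z^{3} + 3z^{2} - 3z - 3.
  reduce S modulo (h_1, h_2, h_3, k_4, k_5, k_6):
  remainder -yz^{2} + 3yz + z^{3} + z^{2} - 3z + 3 ≠ 0; add k_7 = -yz^{2} + 3yz + z^{3} + z^{2} - 3z + 3 to the basis.

S(h_1,k_5): lcm = xy^{2}z^{2}. S = xy^{2}z - xy^{2} - 3xyz^{3} + 2xyz + 2xz^{3} - 3xz + y^{4} + 2y^{3}z + 3y^{3} + 3y^{2}z + 2y^{2}.
  reduce S modulo (h_1, h_2, h_3, k_4, k_5, k_6, k_7):
  remainder -2yz - 2y + z^{5} - z^{4} - 2z^{3} - 3z^{2} + 3z ≠ 0; add k_8 = -2yz - 2y + z^{5} - z^{4} - 2z^{3} - 3z^{2} + 3z to the basis.

S(h_2,k_5): lcm = xy^{2}z. S = -3xy^{2} - 3xyz^{2} + 2xy + 2xz^{2} - 3x - 2y^{4} + y^{3}z - 3y^{2}z - 3y^{2}.
  reduce S modulo (h_1, h_2, h_3, k_4, k_5, k_6, k_7, k_8):
  remainder -y - z^{5} - 3z^{4} + 3z^{2} - 3z + 3 ≠ 0; add k_9 = -y - z^{5} - 3z^{4} + 3z^{2} - 3z + 3 to the basis.

S(h_1,k_8): lcm = xyz^{2}. S = -xyz - xy - 3xz^{6} + 3xz^{5} - xz^{4} + 2xz^{3} - 2xz^{2} + y^{3} + 2y^{2}z + 3y^{2} + 3yz + 2y.
  reduce S modulo (h_1, h_2, h_3, k_4, k_5, k_6, k_7, k_8, k_9):
  remainder -3z^{6} - 3z^{5} + 3z^{4} - 2z^{3} + z^{2} - z + 2 ≠ 0; add k_10 = -3z^{6} - 3z^{5} + 3z^{4} - 2z^{3} + z^{2} - z + 2 to the basis.

The other S-polynomials (S(h_2,h_3), S(h_3,k_4), S(h_3,k_5), S(k_4,k_5), S(h_1,k_6), S(h_2,k_6), S(h_3,k_6), S(k_4,k_6), S(k_5,k_6), S(h_1,k_7), S(h_2,k_7), S(h_3,k_7), S(k_4,k_7), S(k_5,k_7), S(k_6,k_7), S(h_2,k_8), S(h_3,k_8), S(k_4,k_8), S(k_5,k_8), S(k_6,k_8), S(k_7,k_8), S(h_1,k_9), S(h_2,k_9), S(h_3,k_9), S(k_4,k_9), S(k_5,k_9), S(k_6,k_9), S(k_7,k_9), S(k_8,k_9), S(h_1,k_10), S(h_2,k_10), S(h_3,k_10), S(k_4,k_10), S(k_5,k_10), S(k_6,k_10), S(k_7,k_10), S(k_8,k_10), S(k_9,k_10)) all reduce to 0 modulo the current basis, so we have a Gröbner basis.
Inter-reduce: drop elements whose leading term is divisible by another's, tail-reduce, and make monic.
Reduced Gröbner basis: {x - 2z^{5} - 2z^{4} + 2z^{3} + z^{2} + 3z + 3, y + z^{5} + 3z^{4} - 3z^{2} + 3z - 3, z^{6} + z^{5} - z^{4} + 3z^{3} + 2z^{2} - 2z - 3}.

Same reduced basis, so the two generating sets span the same ideal.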